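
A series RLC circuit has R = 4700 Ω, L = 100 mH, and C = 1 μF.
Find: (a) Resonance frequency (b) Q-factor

Step 1 — Resonance condition Im(Z)=0 gives ω₀ = 1/√(LC).
Step 2 — ω₀ = 1/√(0.1·1e-06) = 3162 rad/s.
Step 3 — f₀ = ω₀/(2π) = 503.3 Hz.
Step 4 — Series Q: Q = ω₀L/R = 3162·0.1/4700 = 0.06728.

(a) f₀ = 503.3 Hz  (b) Q = 0.06728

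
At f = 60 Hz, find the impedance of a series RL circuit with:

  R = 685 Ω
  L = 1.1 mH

Step 1 — Angular frequency: ω = 2π·f = 2π·60 = 377 rad/s.
Step 2 — Component impedances:
  R: Z = R = 685 Ω
  L: Z = jωL = j·377·0.0011 = 0 + j0.4147 Ω
Step 3 — Series combination: Z_total = R + L = 685 + j0.4147 Ω = 685∠0.0° Ω.

Z = 685 + j0.4147 Ω = 685∠0.0° Ω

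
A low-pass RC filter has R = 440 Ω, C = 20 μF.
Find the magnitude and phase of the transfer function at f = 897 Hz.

Step 1 — Angular frequency: ω = 2π·897 = 5636 rad/s.
Step 2 — Transfer function: H(jω) = 1/(1 + jωRC).
Step 3 — Denominator: 1 + jωRC = 1 + j·5636·440·2e-05 = 1 + j49.6.
Step 4 — H = 0.0004064 - j0.02015.
Step 5 — Magnitude: |H| = 0.02016 (-33.9 dB); phase: φ = -88.8°.

|H| = 0.02016 (-33.9 dB), φ = -88.8°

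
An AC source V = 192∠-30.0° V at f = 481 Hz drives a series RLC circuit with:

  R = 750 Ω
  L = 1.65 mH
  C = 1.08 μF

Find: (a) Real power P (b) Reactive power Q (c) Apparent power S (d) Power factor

Step 1 — Angular frequency: ω = 2π·f = 2π·481 = 3022 rad/s.
Step 2 — Component impedances:
  R: Z = R = 750 Ω
  L: Z = jωL = j·3022·0.00165 = 0 + j4.987 Ω
  C: Z = 1/(jωC) = -j/(ω·C) = 0 - j306.4 Ω
Step 3 — Series combination: Z_total = R + L + C = 750 - j301.4 Ω = 808.3∠-21.9° Ω.
Step 4 — Source phasor: V = 192∠-30.0° V = 166.3 - j96 V.
Step 5 — Current: I = V / Z = 0.2352 - j0.0335 A = 0.2375∠-8.1° A.
Step 6 — Complex power: S = V·I* = 42.32 - j17.01 VA.
Step 7 — Real power: P = Re(S) = 42.32 W.
Step 8 — Reactive power: Q = Im(S) = -17.01 VAR.
Step 9 — Apparent power: |S| = 45.61 VA.
Step 10 — Power factor: PF = P/|S| = 0.9279 (leading).

(a) P = 42.32 W  (b) Q = -17.01 VAR  (c) S = 45.61 VA  (d) PF = 0.9279 (leading)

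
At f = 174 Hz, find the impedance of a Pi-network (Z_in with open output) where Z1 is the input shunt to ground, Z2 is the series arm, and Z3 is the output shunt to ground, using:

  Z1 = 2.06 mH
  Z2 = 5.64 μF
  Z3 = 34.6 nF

Step 1 — Angular frequency: ω = 2π·f = 2π·174 = 1093 rad/s.
Step 2 — Component impedances:
  Z1: Z = jωL = j·1093·0.00206 = 0 + j2.252 Ω
  Z2: Z = 1/(jωC) = -j/(ω·C) = 0 - j162.2 Ω
  Z3: Z = 1/(jωC) = -j/(ω·C) = 0 - j2.644e+04 Ω
Step 3 — With open output, the series arm Z2 and the output shunt Z3 appear in series to ground: Z2 + Z3 = 0 - j2.66e+04 Ω.
Step 4 — Parallel with input shunt Z1: Z_in = Z1 || (Z2 + Z3) = 0 + j2.252 Ω = 2.252∠90.0° Ω.

Z = 0 + j2.252 Ω = 2.252∠90.0° Ω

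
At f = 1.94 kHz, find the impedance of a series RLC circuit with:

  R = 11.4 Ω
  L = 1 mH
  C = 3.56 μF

Step 1 — Angular frequency: ω = 2π·f = 2π·1940 = 1.219e+04 rad/s.
Step 2 — Component impedances:
  R: Z = R = 11.4 Ω
  L: Z = jωL = j·1.219e+04·0.001 = 0 + j12.19 Ω
  C: Z = 1/(jωC) = -j/(ω·C) = 0 - j23.04 Ω
Step 3 — Series combination: Z_total = R + L + C = 11.4 - j10.86 Ω = 15.74∠-43.6° Ω.

Z = 11.4 - j10.86 Ω = 15.74∠-43.6° Ω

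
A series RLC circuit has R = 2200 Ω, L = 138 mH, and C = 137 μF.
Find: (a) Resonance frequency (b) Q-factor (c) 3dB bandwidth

Step 1 — Resonance: ω₀ = 1/√(LC) = 1/√(0.138·0.000137) = 230 rad/s.
Step 2 — f₀ = ω₀/(2π) = 36.6 Hz.
Step 3 — Series Q: Q = ω₀L/R = 230·0.138/2200 = 0.01443.
Step 4 — Bandwidth: Δω = ω₀/Q = 1.594e+04 rad/s; BW = Δω/(2π) = 2537 Hz.

(a) f₀ = 36.6 Hz  (b) Q = 0.01443  (c) BW = 2537 Hz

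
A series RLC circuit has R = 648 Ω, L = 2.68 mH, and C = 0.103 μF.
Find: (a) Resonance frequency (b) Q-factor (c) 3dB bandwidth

Step 1 — Resonance condition Im(Z)=0 gives ω₀ = 1/√(LC).
Step 2 — ω₀ = 1/√(0.00268·1.03e-07) = 6.019e+04 rad/s.
Step 3 — f₀ = ω₀/(2π) = 9579 Hz.
Step 4 — Series Q: Q = ω₀L/R = 6.019e+04·0.00268/648 = 0.2489.
Step 5 — 3dB bandwidth: Δω = ω₀/Q = 2.418e+05 rad/s; BW = Δω/(2π) = 3.848e+04 Hz.

(a) f₀ = 9579 Hz  (b) Q = 0.2489  (c) BW = 3.848e+04 Hz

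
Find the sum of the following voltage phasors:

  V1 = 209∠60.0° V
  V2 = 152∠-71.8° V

Step 1 — Convert each phasor to rectangular form:
  V1 = 209·(cos(60.0°) + j·sin(60.0°)) = 104.5 + j181 V
  V2 = 152·(cos(-71.8°) + j·sin(-71.8°)) = 47.47 - j144.4 V
Step 2 — Sum components: V_total = 152 + j36.6 V.
Step 3 — Convert to polar: |V_total| = 156.3 V, ∠V_total = 13.5°.

V_total = 156.3∠13.5° V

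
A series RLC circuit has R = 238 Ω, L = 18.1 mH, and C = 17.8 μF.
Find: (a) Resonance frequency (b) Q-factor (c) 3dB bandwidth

Step 1 — Resonance condition Im(Z)=0 gives ω₀ = 1/√(LC).
Step 2 — ω₀ = 1/√(0.0181·1.78e-05) = 1762 rad/s.
Step 3 — f₀ = ω₀/(2π) = 280.4 Hz.
Step 4 — Series Q: Q = ω₀L/R = 1762·0.0181/238 = 0.134.
Step 5 — 3dB bandwidth: Δω = ω₀/Q = 1.315e+04 rad/s; BW = Δω/(2π) = 2093 Hz.

(a) f₀ = 280.4 Hz  (b) Q = 0.134  (c) BW = 2093 Hz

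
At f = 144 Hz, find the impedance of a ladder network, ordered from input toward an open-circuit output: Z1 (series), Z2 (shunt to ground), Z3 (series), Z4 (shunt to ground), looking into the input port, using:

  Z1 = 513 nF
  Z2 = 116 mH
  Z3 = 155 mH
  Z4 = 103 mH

Step 1 — Angular frequency: ω = 2π·f = 2π·144 = 904.8 rad/s.
Step 2 — Component impedances:
  Z1: Z = 1/(jωC) = -j/(ω·C) = 0 - j2154 Ω
  Z2: Z = jωL = j·904.8·0.116 = 0 + j105 Ω
  Z3: Z = jωL = j·904.8·0.155 = 0 + j140.2 Ω
  Z4: Z = jωL = j·904.8·0.103 = 0 + j93.19 Ω
Step 3 — Ladder network (open output): work backward from the far end, alternating series and parallel combinations. Z_in = 0 - j2082 Ω = 2082∠-90.0° Ω.

Z = 0 - j2082 Ω = 2082∠-90.0° Ω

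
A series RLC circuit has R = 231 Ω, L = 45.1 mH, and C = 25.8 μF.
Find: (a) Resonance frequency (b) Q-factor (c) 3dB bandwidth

Step 1 — Resonance: ω₀ = 1/√(LC) = 1/√(0.0451·2.58e-05) = 927 rad/s.
Step 2 — f₀ = ω₀/(2π) = 147.5 Hz.
Step 3 — Series Q: Q = ω₀L/R = 927·0.0451/231 = 0.181.
Step 4 — Bandwidth: Δω = ω₀/Q = 5122 rad/s; BW = Δω/(2π) = 815.2 Hz.

(a) f₀ = 147.5 Hz  (b) Q = 0.181  (c) BW = 815.2 Hz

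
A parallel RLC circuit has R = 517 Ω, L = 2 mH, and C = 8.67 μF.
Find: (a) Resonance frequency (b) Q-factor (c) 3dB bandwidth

Step 1 — Resonance: ω₀ = 1/√(LC) = 1/√(0.002·8.67e-06) = 7594 rad/s.
Step 2 — f₀ = ω₀/(2π) = 1209 Hz.
Step 3 — Parallel Q: Q = R/(ω₀L) = 517/(7594·0.002) = 34.04.
Step 4 — Bandwidth: Δω = ω₀/Q = 223.1 rad/s; BW = Δω/(2π) = 35.51 Hz.

(a) f₀ = 1209 Hz  (b) Q = 34.04  (c) BW = 35.51 Hz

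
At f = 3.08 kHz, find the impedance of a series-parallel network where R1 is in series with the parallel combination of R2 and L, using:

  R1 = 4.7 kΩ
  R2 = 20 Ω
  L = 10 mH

Step 1 — Angular frequency: ω = 2π·f = 2π·3080 = 1.935e+04 rad/s.
Step 2 — Component impedances:
  R1: Z = R = 4700 Ω
  R2: Z = R = 20 Ω
  L: Z = jωL = j·1.935e+04·0.01 = 0 + j193.5 Ω
Step 3 — Parallel branch: R2 || L = 1/(1/R2 + 1/L) = 19.79 + j2.045 Ω.
Step 4 — Series with R1: Z_total = R1 + (R2 || L) = 4720 + j2.045 Ω = 4720∠0.0° Ω.

Z = 4720 + j2.045 Ω = 4720∠0.0° Ω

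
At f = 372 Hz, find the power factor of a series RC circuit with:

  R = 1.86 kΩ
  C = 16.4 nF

Step 1 — Angular frequency: ω = 2π·f = 2π·372 = 2337 rad/s.
Step 2 — Component impedances:
  R: Z = R = 1860 Ω
  C: Z = 1/(jωC) = -j/(ω·C) = 0 - j2.609e+04 Ω
Step 3 — Series combination: Z_total = R + C = 1860 - j2.609e+04 Ω = 2.615e+04∠-85.9° Ω.
Step 4 — Power factor: PF = cos(φ) = Re(Z)/|Z| = 1860/26154 = 0.07112.
Step 5 — Type: Im(Z) = -2.609e+04 ⇒ leading (phase φ = -85.9°).

PF = 0.07112 (leading, φ = -85.9°)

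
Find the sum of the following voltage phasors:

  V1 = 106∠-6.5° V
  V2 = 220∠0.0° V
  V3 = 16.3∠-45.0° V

Step 1 — Convert each phasor to rectangular form:
  V1 = 106·(cos(-6.5°) + j·sin(-6.5°)) = 105.3 - j12 V
  V2 = 220·(cos(0.0°) + j·sin(0.0°)) = 220 V
  V3 = 16.3·(cos(-45.0°) + j·sin(-45.0°)) = 11.53 - j11.53 V
Step 2 — Sum components: V_total = 336.8 - j23.53 V.
Step 3 — Convert to polar: |V_total| = 337.7 V, ∠V_total = -4.0°.

V_total = 337.7∠-4.0° V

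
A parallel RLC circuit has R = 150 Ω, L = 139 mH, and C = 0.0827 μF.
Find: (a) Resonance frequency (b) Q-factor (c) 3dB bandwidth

Step 1 — Resonance: ω₀ = 1/√(LC) = 1/√(0.139·8.27e-08) = 9327 rad/s.
Step 2 — f₀ = ω₀/(2π) = 1484 Hz.
Step 3 — Parallel Q: Q = R/(ω₀L) = 150/(9327·0.139) = 0.1157.
Step 4 — Bandwidth: Δω = ω₀/Q = 8.061e+04 rad/s; BW = Δω/(2π) = 1.283e+04 Hz.

(a) f₀ = 1484 Hz  (b) Q = 0.1157  (c) BW = 1.283e+04 Hz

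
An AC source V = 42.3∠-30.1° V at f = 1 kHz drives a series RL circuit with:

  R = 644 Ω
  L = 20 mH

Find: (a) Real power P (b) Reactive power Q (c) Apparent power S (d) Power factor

Step 1 — Angular frequency: ω = 2π·f = 2π·1000 = 6283 rad/s.
Step 2 — Component impedances:
  R: Z = R = 644 Ω
  L: Z = jωL = j·6283·0.02 = 0 + j125.7 Ω
Step 3 — Series combination: Z_total = R + L = 644 + j125.7 Ω = 656.1∠11.0° Ω.
Step 4 — Source phasor: V = 42.3∠-30.1° V = 36.6 - j21.21 V.
Step 5 — Current: I = V / Z = 0.04855 - j0.04241 A = 0.06447∠-41.1° A.
Step 6 — Complex power: S = V·I* = 2.676 + j0.5223 VA.
Step 7 — Real power: P = Re(S) = 2.676 W.
Step 8 — Reactive power: Q = Im(S) = 0.5223 VAR.
Step 9 — Apparent power: |S| = 2.727 VA.
Step 10 — Power factor: PF = P/|S| = 0.9815 (lagging).

(a) P = 2.676 W  (b) Q = 0.5223 VAR  (c) S = 2.727 VA  (d) PF = 0.9815 (lagging)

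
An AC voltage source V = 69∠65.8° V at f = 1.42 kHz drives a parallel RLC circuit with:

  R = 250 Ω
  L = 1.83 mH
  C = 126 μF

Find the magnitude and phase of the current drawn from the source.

Step 1 — Angular frequency: ω = 2π·f = 2π·1420 = 8922 rad/s.
Step 2 — Component impedances:
  R: Z = R = 250 Ω
  L: Z = jωL = j·8922·0.00183 = 0 + j16.33 Ω
  C: Z = 1/(jωC) = -j/(ω·C) = 0 - j0.8895 Ω
Step 3 — Parallel combination: 1/Z_total = 1/R + 1/L + 1/C; Z_total = 0.00354 - j0.9408 Ω = 0.9408∠-89.8° Ω.
Step 4 — Source phasor: V = 69∠65.8° V = 28.28 + j62.94 V.
Step 5 — Ohm's law: I = V / Z_total = (28.28 + j62.94) / (0.00354 - j0.9408) = -66.78 + j30.32 A.
Step 6 — Convert to polar: |I| = 73.34 A, ∠I = 155.6°.

I = 73.34∠155.6° A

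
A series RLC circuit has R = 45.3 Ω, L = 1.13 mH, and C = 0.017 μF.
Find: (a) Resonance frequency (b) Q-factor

Step 1 — Resonance condition Im(Z)=0 gives ω₀ = 1/√(LC).
Step 2 — ω₀ = 1/√(0.00113·1.7e-08) = 2.282e+05 rad/s.
Step 3 — f₀ = ω₀/(2π) = 3.631e+04 Hz.
Step 4 — Series Q: Q = ω₀L/R = 2.282e+05·0.00113/45.3 = 5.691.

(a) f₀ = 3.631e+04 Hz  (b) Q = 5.691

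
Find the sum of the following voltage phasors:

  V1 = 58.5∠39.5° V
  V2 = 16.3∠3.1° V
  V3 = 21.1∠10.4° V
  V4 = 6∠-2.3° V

Step 1 — Convert each phasor to rectangular form:
  V1 = 58.5·(cos(39.5°) + j·sin(39.5°)) = 45.14 + j37.21 V
  V2 = 16.3·(cos(3.1°) + j·sin(3.1°)) = 16.28 + j0.8815 V
  V3 = 21.1·(cos(10.4°) + j·sin(10.4°)) = 20.75 + j3.809 V
  V4 = 6·(cos(-2.3°) + j·sin(-2.3°)) = 5.995 - j0.2408 V
Step 2 — Sum components: V_total = 88.16 + j41.66 V.
Step 3 — Convert to polar: |V_total| = 97.51 V, ∠V_total = 25.3°.

V_total = 97.51∠25.3° V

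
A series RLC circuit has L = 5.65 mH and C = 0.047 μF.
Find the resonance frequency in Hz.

Step 1 — Resonance condition Im(Z)=0 gives ω₀ = 1/√(LC).
Step 2 — ω₀ = 1/√(0.00565·4.7e-08) = 6.137e+04 rad/s.
Step 3 — f₀ = ω₀/(2π) = 9767 Hz.

f₀ = 9767 Hz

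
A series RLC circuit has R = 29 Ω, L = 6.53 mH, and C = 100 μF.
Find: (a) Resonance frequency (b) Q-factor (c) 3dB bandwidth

Step 1 — Resonance condition Im(Z)=0 gives ω₀ = 1/√(LC).
Step 2 — ω₀ = 1/√(0.00653·0.0001) = 1237 rad/s.
Step 3 — f₀ = ω₀/(2π) = 197 Hz.
Step 4 — Series Q: Q = ω₀L/R = 1237·0.00653/29 = 0.2786.
Step 5 — 3dB bandwidth: Δω = ω₀/Q = 4441 rad/s; BW = Δω/(2π) = 706.8 Hz.

(a) f₀ = 197 Hz  (b) Q = 0.2786  (c) BW = 706.8 Hz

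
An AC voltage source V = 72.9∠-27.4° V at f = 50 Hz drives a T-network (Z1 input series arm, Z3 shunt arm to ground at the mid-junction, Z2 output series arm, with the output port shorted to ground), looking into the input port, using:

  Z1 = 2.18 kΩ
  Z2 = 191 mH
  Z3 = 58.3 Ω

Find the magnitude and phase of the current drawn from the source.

Step 1 — Angular frequency: ω = 2π·f = 2π·50 = 314.2 rad/s.
Step 2 — Component impedances:
  Z1: Z = R = 2180 Ω
  Z2: Z = jωL = j·314.2·0.191 = 0 + j60 Ω
  Z3: Z = R = 58.3 Ω
Step 3 — With the output port shorted to ground, the output series arm Z2 runs from the junction to ground; the shunt arm Z3 also runs from the junction to ground. They appear in parallel: Z3 || Z2 = 29.99 + j29.14 Ω.
Step 4 — Series with input arm Z1: Z_in = Z1 + (Z3 || Z2) = 2210 + j29.14 Ω = 2210∠0.8° Ω.
Step 5 — Source phasor: V = 72.9∠-27.4° V = 64.72 - j33.55 V.
Step 6 — Ohm's law: I = V / Z_total = (64.72 - j33.55) / (2210 + j29.14) = 0.02908 - j0.01556 A.
Step 7 — Convert to polar: |I| = 0.03298 A, ∠I = -28.2°.

I = 0.03298∠-28.2° A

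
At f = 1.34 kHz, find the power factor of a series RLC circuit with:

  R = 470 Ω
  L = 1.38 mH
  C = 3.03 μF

Step 1 — Angular frequency: ω = 2π·f = 2π·1340 = 8419 rad/s.
Step 2 — Component impedances:
  R: Z = R = 470 Ω
  L: Z = jωL = j·8419·0.00138 = 0 + j11.62 Ω
  C: Z = 1/(jωC) = -j/(ω·C) = 0 - j39.2 Ω
Step 3 — Series combination: Z_total = R + L + C = 470 - j27.58 Ω = 470.8∠-3.4° Ω.
Step 4 — Power factor: PF = cos(φ) = Re(Z)/|Z| = 470/470.8 = 0.9983.
Step 5 — Type: Im(Z) = -27.58 ⇒ leading (phase φ = -3.4°).

PF = 0.9983 (leading, φ = -3.4°)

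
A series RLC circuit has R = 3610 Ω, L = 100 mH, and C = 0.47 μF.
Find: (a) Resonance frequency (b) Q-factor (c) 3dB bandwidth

Step 1 — Resonance: ω₀ = 1/√(LC) = 1/√(0.1·4.7e-07) = 4613 rad/s.
Step 2 — f₀ = ω₀/(2π) = 734.1 Hz.
Step 3 — Series Q: Q = ω₀L/R = 4613·0.1/3610 = 0.1278.
Step 4 — Bandwidth: Δω = ω₀/Q = 3.61e+04 rad/s; BW = Δω/(2π) = 5745 Hz.

(a) f₀ = 734.1 Hz  (b) Q = 0.1278  (c) BW = 5745 Hz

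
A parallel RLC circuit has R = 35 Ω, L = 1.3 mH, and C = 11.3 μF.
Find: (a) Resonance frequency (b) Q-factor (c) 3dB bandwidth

Step 1 — Resonance: ω₀ = 1/√(LC) = 1/√(0.0013·1.13e-05) = 8251 rad/s.
Step 2 — f₀ = ω₀/(2π) = 1313 Hz.
Step 3 — Parallel Q: Q = R/(ω₀L) = 35/(8251·0.0013) = 3.263.
Step 4 — Bandwidth: Δω = ω₀/Q = 2528 rad/s; BW = Δω/(2π) = 402.4 Hz.

(a) f₀ = 1313 Hz  (b) Q = 3.263  (c) BW = 402.4 Hz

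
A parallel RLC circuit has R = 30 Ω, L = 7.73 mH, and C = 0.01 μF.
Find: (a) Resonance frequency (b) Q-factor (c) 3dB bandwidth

Step 1 — Resonance: ω₀ = 1/√(LC) = 1/√(0.00773·1e-08) = 1.137e+05 rad/s.
Step 2 — f₀ = ω₀/(2π) = 1.81e+04 Hz.
Step 3 — Parallel Q: Q = R/(ω₀L) = 30/(1.137e+05·0.00773) = 0.03412.
Step 4 — Bandwidth: Δω = ω₀/Q = 3.333e+06 rad/s; BW = Δω/(2π) = 5.305e+05 Hz.

(a) f₀ = 1.81e+04 Hz  (b) Q = 0.03412  (c) BW = 5.305e+05 Hz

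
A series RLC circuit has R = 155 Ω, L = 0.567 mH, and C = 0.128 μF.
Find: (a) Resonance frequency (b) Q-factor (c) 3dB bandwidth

Step 1 — Resonance: ω₀ = 1/√(LC) = 1/√(0.000567·1.28e-07) = 1.174e+05 rad/s.
Step 2 — f₀ = ω₀/(2π) = 1.868e+04 Hz.
Step 3 — Series Q: Q = ω₀L/R = 1.174e+05·0.000567/155 = 0.4294.
Step 4 — Bandwidth: Δω = ω₀/Q = 2.734e+05 rad/s; BW = Δω/(2π) = 4.351e+04 Hz.

(a) f₀ = 1.868e+04 Hz  (b) Q = 0.4294  (c) BW = 4.351e+04 Hz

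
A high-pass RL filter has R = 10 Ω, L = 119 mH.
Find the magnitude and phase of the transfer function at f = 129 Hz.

Step 1 — Angular frequency: ω = 2π·129 = 810.5 rad/s.
Step 2 — Transfer function: H(jω) = jωL/(R + jωL).
Step 3 — Numerator jωL = j·96.45; denominator R + jωL = 10 + j96.45.
Step 4 — H = 0.9894 + j0.1026.
Step 5 — Magnitude: |H| = 0.9947 (-0.0 dB); phase: φ = 5.9°.

|H| = 0.9947 (-0.0 dB), φ = 5.9°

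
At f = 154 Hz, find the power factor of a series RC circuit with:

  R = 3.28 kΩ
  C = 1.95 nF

Step 1 — Angular frequency: ω = 2π·f = 2π·154 = 967.6 rad/s.
Step 2 — Component impedances:
  R: Z = R = 3280 Ω
  C: Z = 1/(jωC) = -j/(ω·C) = 0 - j5.3e+05 Ω
Step 3 — Series combination: Z_total = R + C = 3280 - j5.3e+05 Ω = 5.3e+05∠-89.6° Ω.
Step 4 — Power factor: PF = cos(φ) = Re(Z)/|Z| = 3280/5.3e+05 = 0.006189.
Step 5 — Type: Im(Z) = -5.3e+05 ⇒ leading (phase φ = -89.6°).

PF = 0.006189 (leading, φ = -89.6°)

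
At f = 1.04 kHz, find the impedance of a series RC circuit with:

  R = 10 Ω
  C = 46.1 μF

Step 1 — Angular frequency: ω = 2π·f = 2π·1040 = 6535 rad/s.
Step 2 — Component impedances:
  R: Z = R = 10 Ω
  C: Z = 1/(jωC) = -j/(ω·C) = 0 - j3.32 Ω
Step 3 — Series combination: Z_total = R + C = 10 - j3.32 Ω = 10.54∠-18.4° Ω.

Z = 10 - j3.32 Ω = 10.54∠-18.4° Ω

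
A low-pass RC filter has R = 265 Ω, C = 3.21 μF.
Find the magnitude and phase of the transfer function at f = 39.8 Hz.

Step 1 — Angular frequency: ω = 2π·39.8 = 250.1 rad/s.
Step 2 — Transfer function: H(jω) = 1/(1 + jωRC).
Step 3 — Denominator: 1 + jωRC = 1 + j·250.1·265·3.21e-06 = 1 + j0.2127.
Step 4 — H = 0.9567 - j0.2035.
Step 5 — Magnitude: |H| = 0.9781 (-0.2 dB); phase: φ = -12.0°.

|H| = 0.9781 (-0.2 dB), φ = -12.0°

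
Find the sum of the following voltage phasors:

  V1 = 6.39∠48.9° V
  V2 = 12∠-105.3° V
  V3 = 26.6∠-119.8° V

Step 1 — Convert each phasor to rectangular form:
  V1 = 6.39·(cos(48.9°) + j·sin(48.9°)) = 4.201 + j4.815 V
  V2 = 12·(cos(-105.3°) + j·sin(-105.3°)) = -3.166 - j11.57 V
  V3 = 26.6·(cos(-119.8°) + j·sin(-119.8°)) = -13.22 - j23.08 V
Step 2 — Sum components: V_total = -12.19 - j29.84 V.
Step 3 — Convert to polar: |V_total| = 32.23 V, ∠V_total = -112.2°.

V_total = 32.23∠-112.2° V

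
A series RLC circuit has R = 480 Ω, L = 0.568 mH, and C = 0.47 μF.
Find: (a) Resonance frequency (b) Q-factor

Step 1 — Resonance condition Im(Z)=0 gives ω₀ = 1/√(LC).
Step 2 — ω₀ = 1/√(0.000568·4.7e-07) = 6.12e+04 rad/s.
Step 3 — f₀ = ω₀/(2π) = 9741 Hz.
Step 4 — Series Q: Q = ω₀L/R = 6.12e+04·0.000568/480 = 0.07242.

(a) f₀ = 9741 Hz  (b) Q = 0.07242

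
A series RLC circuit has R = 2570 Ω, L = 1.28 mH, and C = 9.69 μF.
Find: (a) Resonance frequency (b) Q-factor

Step 1 — Resonance condition Im(Z)=0 gives ω₀ = 1/√(LC).
Step 2 — ω₀ = 1/√(0.00128·9.69e-06) = 8979 rad/s.
Step 3 — f₀ = ω₀/(2π) = 1429 Hz.
Step 4 — Series Q: Q = ω₀L/R = 8979·0.00128/2570 = 0.004472.

(a) f₀ = 1429 Hz  (b) Q = 0.004472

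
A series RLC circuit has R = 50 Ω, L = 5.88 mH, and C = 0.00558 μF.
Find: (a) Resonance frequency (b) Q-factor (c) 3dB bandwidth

Step 1 — Resonance: ω₀ = 1/√(LC) = 1/√(0.00588·5.58e-09) = 1.746e+05 rad/s.
Step 2 — f₀ = ω₀/(2π) = 2.779e+04 Hz.
Step 3 — Series Q: Q = ω₀L/R = 1.746e+05·0.00588/50 = 20.53.
Step 4 — Bandwidth: Δω = ω₀/Q = 8503 rad/s; BW = Δω/(2π) = 1353 Hz.

(a) f₀ = 2.779e+04 Hz  (b) Q = 20.53  (c) BW = 1353 Hz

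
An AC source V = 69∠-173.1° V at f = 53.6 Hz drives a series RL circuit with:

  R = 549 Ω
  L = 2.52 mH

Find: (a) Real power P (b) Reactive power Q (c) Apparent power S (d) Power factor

Step 1 — Angular frequency: ω = 2π·f = 2π·53.6 = 336.8 rad/s.
Step 2 — Component impedances:
  R: Z = R = 549 Ω
  L: Z = jωL = j·336.8·0.00252 = 0 + j0.8487 Ω
Step 3 — Series combination: Z_total = R + L = 549 + j0.8487 Ω = 549∠0.1° Ω.
Step 4 — Source phasor: V = 69∠-173.1° V = -68.5 - j8.289 V.
Step 5 — Current: I = V / Z = -0.1248 - j0.01491 A = 0.1257∠-173.2° A.
Step 6 — Complex power: S = V·I* = 8.672 + j0.01341 VA.
Step 7 — Real power: P = Re(S) = 8.672 W.
Step 8 — Reactive power: Q = Im(S) = 0.01341 VAR.
Step 9 — Apparent power: |S| = 8.672 VA.
Step 10 — Power factor: PF = P/|S| = 1 (lagging).

(a) P = 8.672 W  (b) Q = 0.01341 VAR  (c) S = 8.672 VA  (d) PF = 1 (lagging)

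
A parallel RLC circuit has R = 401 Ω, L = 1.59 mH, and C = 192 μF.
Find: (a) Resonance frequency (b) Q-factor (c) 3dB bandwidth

Step 1 — Resonance: ω₀ = 1/√(LC) = 1/√(0.00159·0.000192) = 1810 rad/s.
Step 2 — f₀ = ω₀/(2π) = 288.1 Hz.
Step 3 — Parallel Q: Q = R/(ω₀L) = 401/(1810·0.00159) = 139.3.
Step 4 — Bandwidth: Δω = ω₀/Q = 12.99 rad/s; BW = Δω/(2π) = 2.067 Hz.

(a) f₀ = 288.1 Hz  (b) Q = 139.3  (c) BW = 2.067 Hz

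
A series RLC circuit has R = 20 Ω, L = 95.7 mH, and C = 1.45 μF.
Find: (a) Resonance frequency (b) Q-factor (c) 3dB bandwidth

Step 1 — Resonance: ω₀ = 1/√(LC) = 1/√(0.0957·1.45e-06) = 2684 rad/s.
Step 2 — f₀ = ω₀/(2π) = 427.2 Hz.
Step 3 — Series Q: Q = ω₀L/R = 2684·0.0957/20 = 12.85.
Step 4 — Bandwidth: Δω = ω₀/Q = 209 rad/s; BW = Δω/(2π) = 33.26 Hz.

(a) f₀ = 427.2 Hz  (b) Q = 12.85  (c) BW = 33.26 Hz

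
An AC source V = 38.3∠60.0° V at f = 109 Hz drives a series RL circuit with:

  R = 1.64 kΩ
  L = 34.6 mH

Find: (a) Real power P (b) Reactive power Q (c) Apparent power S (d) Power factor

Step 1 — Angular frequency: ω = 2π·f = 2π·109 = 684.9 rad/s.
Step 2 — Component impedances:
  R: Z = R = 1640 Ω
  L: Z = jωL = j·684.9·0.0346 = 0 + j23.7 Ω
Step 3 — Series combination: Z_total = R + L = 1640 + j23.7 Ω = 1640∠0.8° Ω.
Step 4 — Source phasor: V = 38.3∠60.0° V = 19.15 + j33.17 V.
Step 5 — Current: I = V / Z = 0.01197 + j0.02005 A = 0.02335∠59.2° A.
Step 6 — Complex power: S = V·I* = 0.8943 + j0.01292 VA.
Step 7 — Real power: P = Re(S) = 0.8943 W.
Step 8 — Reactive power: Q = Im(S) = 0.01292 VAR.
Step 9 — Apparent power: |S| = 0.8944 VA.
Step 10 — Power factor: PF = P/|S| = 0.9999 (lagging).

(a) P = 0.8943 W  (b) Q = 0.01292 VAR  (c) S = 0.8944 VA  (d) PF = 0.9999 (lagging)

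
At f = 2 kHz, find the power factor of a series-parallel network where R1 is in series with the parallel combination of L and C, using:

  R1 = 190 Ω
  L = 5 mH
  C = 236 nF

Step 1 — Angular frequency: ω = 2π·f = 2π·2000 = 1.257e+04 rad/s.
Step 2 — Component impedances:
  R1: Z = R = 190 Ω
  L: Z = jωL = j·1.257e+04·0.005 = 0 + j62.83 Ω
  C: Z = 1/(jωC) = -j/(ω·C) = 0 - j337.2 Ω
Step 3 — Parallel branch: L || C = 1/(1/L + 1/C) = 0 + j77.22 Ω.
Step 4 — Series with R1: Z_total = R1 + (L || C) = 190 + j77.22 Ω = 205.1∠22.1° Ω.
Step 5 — Power factor: PF = cos(φ) = Re(Z)/|Z| = 190/205.1 = 0.9264.
Step 6 — Type: Im(Z) = 77.22 ⇒ lagging (phase φ = 22.1°).

PF = 0.9264 (lagging, φ = 22.1°)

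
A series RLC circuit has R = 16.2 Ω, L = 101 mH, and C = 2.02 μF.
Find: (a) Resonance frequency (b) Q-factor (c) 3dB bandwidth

Step 1 — Resonance condition Im(Z)=0 gives ω₀ = 1/√(LC).
Step 2 — ω₀ = 1/√(0.101·2.02e-06) = 2214 rad/s.
Step 3 — f₀ = ω₀/(2π) = 352.4 Hz.
Step 4 — Series Q: Q = ω₀L/R = 2214·0.101/16.2 = 13.8.
Step 5 — 3dB bandwidth: Δω = ω₀/Q = 160.4 rad/s; BW = Δω/(2π) = 25.53 Hz.

(a) f₀ = 352.4 Hz  (b) Q = 13.8  (c) BW = 25.53 Hz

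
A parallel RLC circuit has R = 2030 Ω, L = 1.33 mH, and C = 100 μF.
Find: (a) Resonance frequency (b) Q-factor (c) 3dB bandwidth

Step 1 — Resonance: ω₀ = 1/√(LC) = 1/√(0.00133·0.0001) = 2742 rad/s.
Step 2 — f₀ = ω₀/(2π) = 436.4 Hz.
Step 3 — Parallel Q: Q = R/(ω₀L) = 2030/(2742·0.00133) = 556.6.
Step 4 — Bandwidth: Δω = ω₀/Q = 4.926 rad/s; BW = Δω/(2π) = 0.784 Hz.

(a) f₀ = 436.4 Hz  (b) Q = 556.6  (c) BW = 0.784 Hz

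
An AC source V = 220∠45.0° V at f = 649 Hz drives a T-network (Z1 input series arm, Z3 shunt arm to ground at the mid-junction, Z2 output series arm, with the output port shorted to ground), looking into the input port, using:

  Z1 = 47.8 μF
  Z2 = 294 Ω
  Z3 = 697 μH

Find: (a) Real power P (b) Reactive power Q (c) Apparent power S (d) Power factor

Step 1 — Angular frequency: ω = 2π·f = 2π·649 = 4078 rad/s.
Step 2 — Component impedances:
  Z1: Z = 1/(jωC) = -j/(ω·C) = 0 - j5.13 Ω
  Z2: Z = R = 294 Ω
  Z3: Z = jωL = j·4078·0.000697 = 0 + j2.842 Ω
Step 3 — With the output port shorted to ground, the output series arm Z2 runs from the junction to ground; the shunt arm Z3 also runs from the junction to ground. They appear in parallel: Z3 || Z2 = 0.02747 + j2.842 Ω.
Step 4 — Series with input arm Z1: Z_in = Z1 + (Z3 || Z2) = 0.02747 - j2.288 Ω = 2.289∠-89.3° Ω.
Step 5 — Source phasor: V = 220∠45.0° V = 155.6 + j155.6 V.
Step 6 — Current: I = V / Z = -67.15 + j68.79 A = 96.13∠134.3° A.
Step 7 — Complex power: S = V·I* = 253.9 - j2.115e+04 VA.
Step 8 — Real power: P = Re(S) = 253.9 W.
Step 9 — Reactive power: Q = Im(S) = -2.115e+04 VAR.
Step 10 — Apparent power: |S| = 2.115e+04 VA.
Step 11 — Power factor: PF = P/|S| = 0.01201 (leading).

(a) P = 253.9 W  (b) Q = -2.115e+04 VAR  (c) S = 2.115e+04 VA  (d) PF = 0.01201 (leading)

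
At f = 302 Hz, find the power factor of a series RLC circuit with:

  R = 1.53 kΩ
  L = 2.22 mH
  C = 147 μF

Step 1 — Angular frequency: ω = 2π·f = 2π·302 = 1898 rad/s.
Step 2 — Component impedances:
  R: Z = R = 1530 Ω
  L: Z = jωL = j·1898·0.00222 = 0 + j4.212 Ω
  C: Z = 1/(jωC) = -j/(ω·C) = 0 - j3.585 Ω
Step 3 — Series combination: Z_total = R + L + C = 1530 + j0.6274 Ω = 1530∠0.0° Ω.
Step 4 — Power factor: PF = cos(φ) = Re(Z)/|Z| = 1530/1530 = 1.
Step 5 — Type: Im(Z) = 0.6274 ⇒ lagging (phase φ = 0.0°).

PF = 1 (lagging, φ = 0.0°)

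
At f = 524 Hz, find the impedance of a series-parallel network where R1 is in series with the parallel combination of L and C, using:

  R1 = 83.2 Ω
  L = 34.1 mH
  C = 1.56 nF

Step 1 — Angular frequency: ω = 2π·f = 2π·524 = 3292 rad/s.
Step 2 — Component impedances:
  R1: Z = R = 83.2 Ω
  L: Z = jωL = j·3292·0.0341 = 0 + j112.3 Ω
  C: Z = 1/(jωC) = -j/(ω·C) = 0 - j1.947e+05 Ω
Step 3 — Parallel branch: L || C = 1/(1/L + 1/C) = 0 + j112.3 Ω.
Step 4 — Series with R1: Z_total = R1 + (L || C) = 83.2 + j112.3 Ω = 139.8∠53.5° Ω.

Z = 83.2 + j112.3 Ω = 139.8∠53.5° Ω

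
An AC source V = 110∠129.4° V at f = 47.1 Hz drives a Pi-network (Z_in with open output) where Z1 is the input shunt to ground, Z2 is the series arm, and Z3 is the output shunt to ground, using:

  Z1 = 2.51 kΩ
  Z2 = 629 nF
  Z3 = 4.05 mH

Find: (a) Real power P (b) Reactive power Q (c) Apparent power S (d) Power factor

Step 1 — Angular frequency: ω = 2π·f = 2π·47.1 = 295.9 rad/s.
Step 2 — Component impedances:
  Z1: Z = R = 2510 Ω
  Z2: Z = 1/(jωC) = -j/(ω·C) = 0 - j5372 Ω
  Z3: Z = jωL = j·295.9·0.00405 = 0 + j1.199 Ω
Step 3 — With open output, the series arm Z2 and the output shunt Z3 appear in series to ground: Z2 + Z3 = 0 - j5371 Ω.
Step 4 — Parallel with input shunt Z1: Z_in = Z1 || (Z2 + Z3) = 2060 - j962.7 Ω = 2274∠-25.0° Ω.
Step 5 — Source phasor: V = 110∠129.4° V = -69.82 + j85 V.
Step 6 — Current: I = V / Z = -0.04364 + j0.02087 A = 0.04837∠154.4° A.
Step 7 — Complex power: S = V·I* = 4.821 - j2.253 VA.
Step 8 — Real power: P = Re(S) = 4.821 W.
Step 9 — Reactive power: Q = Im(S) = -2.253 VAR.
Step 10 — Apparent power: |S| = 5.321 VA.
Step 11 — Power factor: PF = P/|S| = 0.906 (leading).

(a) P = 4.821 W  (b) Q = -2.253 VAR  (c) S = 5.321 VA  (d) PF = 0.906 (leading)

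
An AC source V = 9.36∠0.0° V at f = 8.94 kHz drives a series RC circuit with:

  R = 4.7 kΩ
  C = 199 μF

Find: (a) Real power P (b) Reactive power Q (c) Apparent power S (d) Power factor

Step 1 — Angular frequency: ω = 2π·f = 2π·8940 = 5.617e+04 rad/s.
Step 2 — Component impedances:
  R: Z = R = 4700 Ω
  C: Z = 1/(jωC) = -j/(ω·C) = 0 - j0.08946 Ω
Step 3 — Series combination: Z_total = R + C = 4700 - j0.08946 Ω = 4700∠-0.0° Ω.
Step 4 — Source phasor: V = 9.36∠0.0° V = 9.36 V.
Step 5 — Current: I = V / Z = 0.001991 + j3.791e-08 A = 0.001991∠0.0° A.
Step 6 — Complex power: S = V·I* = 0.01864 - j3.548e-07 VA.
Step 7 — Real power: P = Re(S) = 0.01864 W.
Step 8 — Reactive power: Q = Im(S) = -3.548e-07 VAR.
Step 9 — Apparent power: |S| = 0.01864 VA.
Step 10 — Power factor: PF = P/|S| = 1 (leading).

(a) P = 0.01864 W  (b) Q = -3.548e-07 VAR  (c) S = 0.01864 VA  (d) PF = 1 (leading)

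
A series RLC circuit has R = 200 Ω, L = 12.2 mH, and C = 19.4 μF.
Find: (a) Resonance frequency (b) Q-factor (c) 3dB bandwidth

Step 1 — Resonance: ω₀ = 1/√(LC) = 1/√(0.0122·1.94e-05) = 2056 rad/s.
Step 2 — f₀ = ω₀/(2π) = 327.1 Hz.
Step 3 — Series Q: Q = ω₀L/R = 2056·0.0122/200 = 0.1254.
Step 4 — Bandwidth: Δω = ω₀/Q = 1.639e+04 rad/s; BW = Δω/(2π) = 2609 Hz.

(a) f₀ = 327.1 Hz  (b) Q = 0.1254  (c) BW = 2609 Hz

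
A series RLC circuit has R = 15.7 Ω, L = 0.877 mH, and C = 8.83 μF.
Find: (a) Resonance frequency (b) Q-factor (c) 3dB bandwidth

Step 1 — Resonance: ω₀ = 1/√(LC) = 1/√(0.000877·8.83e-06) = 1.136e+04 rad/s.
Step 2 — f₀ = ω₀/(2π) = 1809 Hz.
Step 3 — Series Q: Q = ω₀L/R = 1.136e+04·0.000877/15.7 = 0.6348.
Step 4 — Bandwidth: Δω = ω₀/Q = 1.79e+04 rad/s; BW = Δω/(2π) = 2849 Hz.

(a) f₀ = 1809 Hz  (b) Q = 0.6348  (c) BW = 2849 Hz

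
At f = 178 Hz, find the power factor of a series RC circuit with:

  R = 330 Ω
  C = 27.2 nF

Step 1 — Angular frequency: ω = 2π·f = 2π·178 = 1118 rad/s.
Step 2 — Component impedances:
  R: Z = R = 330 Ω
  C: Z = 1/(jωC) = -j/(ω·C) = 0 - j3.287e+04 Ω
Step 3 — Series combination: Z_total = R + C = 330 - j3.287e+04 Ω = 3.287e+04∠-89.4° Ω.
Step 4 — Power factor: PF = cos(φ) = Re(Z)/|Z| = 330/3.287e+04 = 0.01004.
Step 5 — Type: Im(Z) = -3.287e+04 ⇒ leading (phase φ = -89.4°).

PF = 0.01004 (leading, φ = -89.4°)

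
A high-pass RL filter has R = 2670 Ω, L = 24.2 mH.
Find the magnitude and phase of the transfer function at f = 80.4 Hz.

Step 1 — Angular frequency: ω = 2π·80.4 = 505.2 rad/s.
Step 2 — Transfer function: H(jω) = jωL/(R + jωL).
Step 3 — Numerator jωL = j·12.23; denominator R + jωL = 2670 + j12.23.
Step 4 — H = 2.096e-05 + j0.004579.
Step 5 — Magnitude: |H| = 0.004579 (-46.8 dB); phase: φ = 89.7°.

|H| = 0.004579 (-46.8 dB), φ = 89.7°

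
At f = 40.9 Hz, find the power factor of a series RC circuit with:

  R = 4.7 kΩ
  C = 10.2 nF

Step 1 — Angular frequency: ω = 2π·f = 2π·40.9 = 257 rad/s.
Step 2 — Component impedances:
  R: Z = R = 4700 Ω
  C: Z = 1/(jωC) = -j/(ω·C) = 0 - j3.815e+05 Ω
Step 3 — Series combination: Z_total = R + C = 4700 - j3.815e+05 Ω = 3.815e+05∠-89.3° Ω.
Step 4 — Power factor: PF = cos(φ) = Re(Z)/|Z| = 4700/3.815e+05 = 0.01232.
Step 5 — Type: Im(Z) = -3.815e+05 ⇒ leading (phase φ = -89.3°).

PF = 0.01232 (leading, φ = -89.3°)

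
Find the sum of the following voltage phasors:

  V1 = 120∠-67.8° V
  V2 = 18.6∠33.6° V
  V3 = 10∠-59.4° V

Step 1 — Convert each phasor to rectangular form:
  V1 = 120·(cos(-67.8°) + j·sin(-67.8°)) = 45.34 - j111.1 V
  V2 = 18.6·(cos(33.6°) + j·sin(33.6°)) = 15.49 + j10.29 V
  V3 = 10·(cos(-59.4°) + j·sin(-59.4°)) = 5.09 - j8.607 V
Step 2 — Sum components: V_total = 65.92 - j109.4 V.
Step 3 — Convert to polar: |V_total| = 127.7 V, ∠V_total = -58.9°.

V_total = 127.7∠-58.9° V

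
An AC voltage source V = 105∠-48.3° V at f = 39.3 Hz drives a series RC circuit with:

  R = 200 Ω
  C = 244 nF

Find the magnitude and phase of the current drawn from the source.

Step 1 — Angular frequency: ω = 2π·f = 2π·39.3 = 246.9 rad/s.
Step 2 — Component impedances:
  R: Z = R = 200 Ω
  C: Z = 1/(jωC) = -j/(ω·C) = 0 - j1.66e+04 Ω
Step 3 — Series combination: Z_total = R + C = 200 - j1.66e+04 Ω = 1.66e+04∠-89.3° Ω.
Step 4 — Source phasor: V = 105∠-48.3° V = 69.85 - j78.4 V.
Step 5 — Ohm's law: I = V / Z_total = (69.85 - j78.4) / (200 - j1.66e+04) = 0.004773 + j0.004151 A.
Step 6 — Convert to polar: |I| = 0.006326 A, ∠I = 41.0°.

I = 0.006326∠41.0° A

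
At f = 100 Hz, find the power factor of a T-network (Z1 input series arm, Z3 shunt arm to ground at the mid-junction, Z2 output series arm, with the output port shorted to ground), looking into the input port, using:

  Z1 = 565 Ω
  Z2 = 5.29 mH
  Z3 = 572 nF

Step 1 — Angular frequency: ω = 2π·f = 2π·100 = 628.3 rad/s.
Step 2 — Component impedances:
  Z1: Z = R = 565 Ω
  Z2: Z = jωL = j·628.3·0.00529 = 0 + j3.324 Ω
  Z3: Z = 1/(jωC) = -j/(ω·C) = 0 - j2782 Ω
Step 3 — With the output port shorted to ground, the output series arm Z2 runs from the junction to ground; the shunt arm Z3 also runs from the junction to ground. They appear in parallel: Z3 || Z2 = 0 + j3.328 Ω.
Step 4 — Series with input arm Z1: Z_in = Z1 + (Z3 || Z2) = 565 + j3.328 Ω = 565∠0.3° Ω.
Step 5 — Power factor: PF = cos(φ) = Re(Z)/|Z| = 565/565 = 1.
Step 6 — Type: Im(Z) = 3.328 ⇒ lagging (phase φ = 0.3°).

PF = 1 (lagging, φ = 0.3°)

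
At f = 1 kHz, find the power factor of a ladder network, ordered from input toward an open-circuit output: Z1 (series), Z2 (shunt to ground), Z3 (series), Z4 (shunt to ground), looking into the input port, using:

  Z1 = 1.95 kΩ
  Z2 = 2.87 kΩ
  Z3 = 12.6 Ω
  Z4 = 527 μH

Step 1 — Angular frequency: ω = 2π·f = 2π·1000 = 6283 rad/s.
Step 2 — Component impedances:
  Z1: Z = R = 1950 Ω
  Z2: Z = R = 2870 Ω
  Z3: Z = R = 12.6 Ω
  Z4: Z = jωL = j·6283·0.000527 = 0 + j3.311 Ω
Step 3 — Ladder network (open output): work backward from the far end, alternating series and parallel combinations. Z_in = 1963 + j3.282 Ω = 1963∠0.1° Ω.
Step 4 — Power factor: PF = cos(φ) = Re(Z)/|Z| = 1963/1963 = 1.
Step 5 — Type: Im(Z) = 3.282 ⇒ lagging (phase φ = 0.1°).

PF = 1 (lagging, φ = 0.1°)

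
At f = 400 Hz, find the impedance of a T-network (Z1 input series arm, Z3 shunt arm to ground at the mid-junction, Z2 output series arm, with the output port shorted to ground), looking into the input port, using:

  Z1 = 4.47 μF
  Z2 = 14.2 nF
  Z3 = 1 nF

Step 1 — Angular frequency: ω = 2π·f = 2π·400 = 2513 rad/s.
Step 2 — Component impedances:
  Z1: Z = 1/(jωC) = -j/(ω·C) = 0 - j89.01 Ω
  Z2: Z = 1/(jωC) = -j/(ω·C) = 0 - j2.802e+04 Ω
  Z3: Z = 1/(jωC) = -j/(ω·C) = 0 - j3.979e+05 Ω
Step 3 — With the output port shorted to ground, the output series arm Z2 runs from the junction to ground; the shunt arm Z3 also runs from the junction to ground. They appear in parallel: Z3 || Z2 = 0 - j2.618e+04 Ω.
Step 4 — Series with input arm Z1: Z_in = Z1 + (Z3 || Z2) = 0 - j2.627e+04 Ω = 2.627e+04∠-90.0° Ω.

Z = 0 - j2.627e+04 Ω = 2.627e+04∠-90.0° Ω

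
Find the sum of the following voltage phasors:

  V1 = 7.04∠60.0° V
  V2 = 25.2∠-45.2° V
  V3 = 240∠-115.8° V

Step 1 — Convert each phasor to rectangular form:
  V1 = 7.04·(cos(60.0°) + j·sin(60.0°)) = 3.52 + j6.097 V
  V2 = 25.2·(cos(-45.2°) + j·sin(-45.2°)) = 17.76 - j17.88 V
  V3 = 240·(cos(-115.8°) + j·sin(-115.8°)) = -104.5 - j216.1 V
Step 2 — Sum components: V_total = -83.18 - j227.9 V.
Step 3 — Convert to polar: |V_total| = 242.6 V, ∠V_total = -110.1°.

V_total = 242.6∠-110.1° V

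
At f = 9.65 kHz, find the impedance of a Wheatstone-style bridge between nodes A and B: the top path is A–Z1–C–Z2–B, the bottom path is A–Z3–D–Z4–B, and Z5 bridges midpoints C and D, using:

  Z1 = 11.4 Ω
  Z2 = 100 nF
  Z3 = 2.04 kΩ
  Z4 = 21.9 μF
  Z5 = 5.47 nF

Step 1 — Angular frequency: ω = 2π·f = 2π·9650 = 6.063e+04 rad/s.
Step 2 — Component impedances:
  Z1: Z = R = 11.4 Ω
  Z2: Z = 1/(jωC) = -j/(ω·C) = 0 - j164.9 Ω
  Z3: Z = R = 2040 Ω
  Z4: Z = 1/(jωC) = -j/(ω·C) = 0 - j0.7531 Ω
  Z5: Z = 1/(jωC) = -j/(ω·C) = 0 - j3015 Ω
Step 3 — Bridge requires nodal analysis (the Z5 bridge couples midpoints C and D, so the two paths cannot be reduced to a simple series/parallel combination). Setting node B to ground and injecting 1 A at node A, the 3-node admittance system at A, C, D solves to V_A = Z_AB = 23.05 - j153.7 Ω = 155.5∠-81.5° Ω.

Z = 23.05 - j153.7 Ω = 155.5∠-81.5° Ω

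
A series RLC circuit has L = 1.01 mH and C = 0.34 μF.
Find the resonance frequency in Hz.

Step 1 — Resonance condition Im(Z)=0 gives ω₀ = 1/√(LC).
Step 2 — ω₀ = 1/√(0.00101·3.4e-07) = 5.396e+04 rad/s.
Step 3 — f₀ = ω₀/(2π) = 8589 Hz.

f₀ = 8589 Hz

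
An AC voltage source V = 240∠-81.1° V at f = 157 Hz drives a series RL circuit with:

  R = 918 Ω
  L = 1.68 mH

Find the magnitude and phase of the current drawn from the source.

Step 1 — Angular frequency: ω = 2π·f = 2π·157 = 986.5 rad/s.
Step 2 — Component impedances:
  R: Z = R = 918 Ω
  L: Z = jωL = j·986.5·0.00168 = 0 + j1.657 Ω
Step 3 — Series combination: Z_total = R + L = 918 + j1.657 Ω = 918∠0.1° Ω.
Step 4 — Source phasor: V = 240∠-81.1° V = 37.13 - j237.1 V.
Step 5 — Ohm's law: I = V / Z_total = (37.13 - j237.1) / (918 + j1.657) = 0.03998 - j0.2584 A.
Step 6 — Convert to polar: |I| = 0.2614 A, ∠I = -81.2°.

I = 0.2614∠-81.2° A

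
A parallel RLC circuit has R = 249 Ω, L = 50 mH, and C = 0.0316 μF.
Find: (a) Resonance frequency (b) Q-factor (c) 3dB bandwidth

Step 1 — Resonance: ω₀ = 1/√(LC) = 1/√(0.05·3.16e-08) = 2.516e+04 rad/s.
Step 2 — f₀ = ω₀/(2π) = 4004 Hz.
Step 3 — Parallel Q: Q = R/(ω₀L) = 249/(2.516e+04·0.05) = 0.198.
Step 4 — Bandwidth: Δω = ω₀/Q = 1.271e+05 rad/s; BW = Δω/(2π) = 2.023e+04 Hz.

(a) f₀ = 4004 Hz  (b) Q = 0.198  (c) BW = 2.023e+04 Hz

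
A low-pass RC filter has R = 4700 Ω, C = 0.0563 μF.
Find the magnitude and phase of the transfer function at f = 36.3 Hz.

Step 1 — Angular frequency: ω = 2π·36.3 = 228.1 rad/s.
Step 2 — Transfer function: H(jω) = 1/(1 + jωRC).
Step 3 — Denominator: 1 + jωRC = 1 + j·228.1·4700·5.63e-08 = 1 + j0.06035.
Step 4 — H = 0.9964 - j0.06013.
Step 5 — Magnitude: |H| = 0.9982 (-0.0 dB); phase: φ = -3.5°.

|H| = 0.9982 (-0.0 dB), φ = -3.5°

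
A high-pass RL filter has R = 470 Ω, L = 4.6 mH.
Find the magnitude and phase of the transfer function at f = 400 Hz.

Step 1 — Angular frequency: ω = 2π·400 = 2513 rad/s.
Step 2 — Transfer function: H(jω) = jωL/(R + jωL).
Step 3 — Numerator jωL = j·11.56; denominator R + jωL = 470 + j11.56.
Step 4 — H = 0.0006047 + j0.02458.
Step 5 — Magnitude: |H| = 0.02459 (-32.2 dB); phase: φ = 88.6°.

|H| = 0.02459 (-32.2 dB), φ = 88.6°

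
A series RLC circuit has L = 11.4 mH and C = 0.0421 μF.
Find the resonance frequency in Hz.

Step 1 — Resonance condition Im(Z)=0 gives ω₀ = 1/√(LC).
Step 2 — ω₀ = 1/√(0.0114·4.21e-08) = 4.565e+04 rad/s.
Step 3 — f₀ = ω₀/(2π) = 7265 Hz.

f₀ = 7265 Hz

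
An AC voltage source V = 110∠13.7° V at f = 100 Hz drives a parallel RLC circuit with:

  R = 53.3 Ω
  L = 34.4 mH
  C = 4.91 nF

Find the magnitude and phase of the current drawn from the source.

Step 1 — Angular frequency: ω = 2π·f = 2π·100 = 628.3 rad/s.
Step 2 — Component impedances:
  R: Z = R = 53.3 Ω
  L: Z = jωL = j·628.3·0.0344 = 0 + j21.61 Ω
  C: Z = 1/(jωC) = -j/(ω·C) = 0 - j3.241e+05 Ω
Step 3 — Parallel combination: 1/Z_total = 1/R + 1/L + 1/C; Z_total = 7.528 + j18.56 Ω = 20.03∠67.9° Ω.
Step 4 — Source phasor: V = 110∠13.7° V = 106.9 + j26.05 V.
Step 5 — Ohm's law: I = V / Z_total = (106.9 + j26.05) / (7.528 + j18.56) = 3.21 - j4.455 A.
Step 6 — Convert to polar: |I| = 5.491 A, ∠I = -54.2°.

I = 5.491∠-54.2° A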